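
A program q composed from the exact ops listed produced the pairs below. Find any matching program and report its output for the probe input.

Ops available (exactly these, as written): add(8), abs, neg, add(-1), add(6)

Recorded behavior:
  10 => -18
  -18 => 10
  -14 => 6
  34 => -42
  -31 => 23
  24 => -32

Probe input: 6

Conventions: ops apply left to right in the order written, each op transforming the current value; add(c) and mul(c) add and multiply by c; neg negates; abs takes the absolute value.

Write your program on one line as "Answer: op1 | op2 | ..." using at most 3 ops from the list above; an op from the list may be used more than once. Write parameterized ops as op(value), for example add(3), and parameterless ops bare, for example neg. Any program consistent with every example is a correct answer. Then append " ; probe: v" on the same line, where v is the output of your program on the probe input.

add(8) | neg ; probe: -14

Check, running the answer program on each example:
  10 -> 18 -> -18
  -18 -> -10 -> 10
  -14 -> -6 -> 6
  34 -> 42 -> -42
  -31 -> -23 -> 23
  24 -> 32 -> -32
  probe: 6 -> 14 -> -14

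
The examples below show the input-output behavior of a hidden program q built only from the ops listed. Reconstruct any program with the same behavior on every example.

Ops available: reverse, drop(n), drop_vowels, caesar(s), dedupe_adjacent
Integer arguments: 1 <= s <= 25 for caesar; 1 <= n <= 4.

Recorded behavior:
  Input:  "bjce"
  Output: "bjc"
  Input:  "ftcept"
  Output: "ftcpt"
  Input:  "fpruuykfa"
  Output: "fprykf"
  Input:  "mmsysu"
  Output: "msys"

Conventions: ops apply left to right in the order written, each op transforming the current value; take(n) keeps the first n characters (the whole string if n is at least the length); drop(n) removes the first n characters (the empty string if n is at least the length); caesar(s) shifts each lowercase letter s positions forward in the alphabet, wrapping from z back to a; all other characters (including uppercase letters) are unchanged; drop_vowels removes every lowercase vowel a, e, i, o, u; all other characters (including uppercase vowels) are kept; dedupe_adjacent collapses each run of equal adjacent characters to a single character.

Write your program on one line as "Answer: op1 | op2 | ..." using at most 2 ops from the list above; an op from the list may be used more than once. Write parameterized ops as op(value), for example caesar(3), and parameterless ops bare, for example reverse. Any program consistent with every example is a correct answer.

drop_vowels | dedupe_adjacent

Check, running the answer program on each example:
  "bjce" -> "bjc" -> "bjc"
  "ftcept" -> "ftcpt" -> "ftcpt"
  "fpruuykfa" -> "fprykf" -> "fprykf"
  "mmsysu" -> "mmsys" -> "msys"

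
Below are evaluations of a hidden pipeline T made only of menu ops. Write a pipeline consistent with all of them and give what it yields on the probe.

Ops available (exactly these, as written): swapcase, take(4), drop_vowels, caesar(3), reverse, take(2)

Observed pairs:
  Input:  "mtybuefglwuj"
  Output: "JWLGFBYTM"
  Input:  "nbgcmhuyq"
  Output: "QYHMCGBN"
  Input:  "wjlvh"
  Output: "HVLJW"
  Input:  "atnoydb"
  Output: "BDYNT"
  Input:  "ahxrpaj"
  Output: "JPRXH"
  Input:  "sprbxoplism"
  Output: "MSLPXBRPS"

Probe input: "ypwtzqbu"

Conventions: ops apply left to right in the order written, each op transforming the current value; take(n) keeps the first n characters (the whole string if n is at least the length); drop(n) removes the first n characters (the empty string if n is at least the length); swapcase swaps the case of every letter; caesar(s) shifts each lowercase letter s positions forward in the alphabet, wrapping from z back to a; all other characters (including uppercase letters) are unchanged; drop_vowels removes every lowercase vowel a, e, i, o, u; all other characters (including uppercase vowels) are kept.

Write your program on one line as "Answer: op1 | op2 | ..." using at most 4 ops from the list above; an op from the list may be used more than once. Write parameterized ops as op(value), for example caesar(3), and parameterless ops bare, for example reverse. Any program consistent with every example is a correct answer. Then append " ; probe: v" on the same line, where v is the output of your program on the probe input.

reverse | drop_vowels | swapcase ; probe: "BQZTWPY"

Check, running the answer program on each example:
  "mtybuefglwuj" -> "juwlgfeubytm" -> "jwlgfbytm" -> "JWLGFBYTM"
  "nbgcmhuyq" -> "qyuhmcgbn" -> "qyhmcgbn" -> "QYHMCGBN"
  "wjlvh" -> "hvljw" -> "hvljw" -> "HVLJW"
  "atnoydb" -> "bdyonta" -> "bdynt" -> "BDYNT"
  "ahxrpaj" -> "japrxha" -> "jprxh" -> "JPRXH"
  "sprbxoplism" -> "msilpoxbrps" -> "mslpxbrps" -> "MSLPXBRPS"
  probe: "ypwtzqbu" -> "ubqztwpy" -> "bqztwpy" -> "BQZTWPY"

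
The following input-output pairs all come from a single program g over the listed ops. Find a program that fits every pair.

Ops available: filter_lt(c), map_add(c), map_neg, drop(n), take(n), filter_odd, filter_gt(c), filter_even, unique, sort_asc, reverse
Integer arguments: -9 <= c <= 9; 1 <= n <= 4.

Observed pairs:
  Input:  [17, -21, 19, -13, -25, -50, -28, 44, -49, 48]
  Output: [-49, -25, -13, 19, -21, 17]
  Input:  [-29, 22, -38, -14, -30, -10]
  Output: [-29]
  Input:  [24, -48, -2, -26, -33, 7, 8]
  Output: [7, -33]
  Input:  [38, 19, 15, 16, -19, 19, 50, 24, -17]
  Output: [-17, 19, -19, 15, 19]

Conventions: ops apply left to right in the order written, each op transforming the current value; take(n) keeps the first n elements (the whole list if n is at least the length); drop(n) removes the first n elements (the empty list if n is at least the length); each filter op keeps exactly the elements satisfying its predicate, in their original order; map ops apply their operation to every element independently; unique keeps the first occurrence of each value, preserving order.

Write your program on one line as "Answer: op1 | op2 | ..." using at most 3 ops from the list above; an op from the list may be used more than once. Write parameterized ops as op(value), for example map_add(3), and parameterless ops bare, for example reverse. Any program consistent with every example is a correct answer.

reverse | filter_odd

Check, running the answer program on each example:
  [17, -21, 19, -13, -25, -50, -28, 44, -49, 48] -> [48, -49, 44, -28, -50, -25, -13, 19, -21, 17] -> [-49, -25, -13, 19, -21, 17]
  [-29, 22, -38, -14, -30, -10] -> [-10, -30, -14, -38, 22, -29] -> [-29]
  [24, -48, -2, -26, -33, 7, 8] -> [8, 7, -33, -26, -2, -48, 24] -> [7, -33]
  [38, 19, 15, 16, -19, 19, 50, 24, -17] -> [-17, 24, 50, 19, -19, 16, 15, 19, 38] -> [-17, 19, -19, 15, 19]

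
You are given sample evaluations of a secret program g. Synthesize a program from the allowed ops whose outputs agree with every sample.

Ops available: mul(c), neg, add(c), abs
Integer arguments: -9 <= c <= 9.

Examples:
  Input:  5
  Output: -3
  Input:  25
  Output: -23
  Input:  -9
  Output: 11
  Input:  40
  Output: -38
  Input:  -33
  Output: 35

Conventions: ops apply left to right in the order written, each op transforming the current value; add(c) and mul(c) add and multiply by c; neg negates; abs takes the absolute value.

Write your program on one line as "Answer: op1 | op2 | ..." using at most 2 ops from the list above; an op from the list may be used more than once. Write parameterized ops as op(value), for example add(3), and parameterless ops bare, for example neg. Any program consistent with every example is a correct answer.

neg | add(2)

Check, running the answer program on each example:
  5 -> -5 -> -3
  25 -> -25 -> -23
  -9 -> 9 -> 11
  40 -> -40 -> -38
  -33 -> 33 -> 35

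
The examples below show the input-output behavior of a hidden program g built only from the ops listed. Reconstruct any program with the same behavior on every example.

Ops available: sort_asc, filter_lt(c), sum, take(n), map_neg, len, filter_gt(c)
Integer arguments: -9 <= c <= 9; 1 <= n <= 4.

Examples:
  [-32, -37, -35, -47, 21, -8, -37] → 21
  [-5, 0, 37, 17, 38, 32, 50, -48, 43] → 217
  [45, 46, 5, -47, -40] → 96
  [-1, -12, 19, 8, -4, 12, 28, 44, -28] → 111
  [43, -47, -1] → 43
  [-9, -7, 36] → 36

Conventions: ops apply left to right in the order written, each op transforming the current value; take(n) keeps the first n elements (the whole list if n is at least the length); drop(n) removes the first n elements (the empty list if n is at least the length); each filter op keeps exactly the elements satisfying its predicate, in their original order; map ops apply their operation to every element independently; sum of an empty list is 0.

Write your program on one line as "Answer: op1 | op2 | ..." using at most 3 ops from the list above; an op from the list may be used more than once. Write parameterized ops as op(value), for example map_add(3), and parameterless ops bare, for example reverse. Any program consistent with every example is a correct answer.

filter_gt(-5) | filter_gt(3) | sum

Check, running the answer program on each example:
  [-32, -37, -35, -47, 21, -8, -37] -> [21] -> [21] -> 21
  [-5, 0, 37, 17, 38, 32, 50, -48, 43] -> [0, 37, 17, 38, 32, 50, 43] -> [37, 17, 38, 32, 50, 43] -> 217
  [45, 46, 5, -47, -40] -> [45, 46, 5] -> [45, 46, 5] -> 96
  [-1, -12, 19, 8, -4, 12, 28, 44, -28] -> [-1, 19, 8, -4, 12, 28, 44] -> [19, 8, 12, 28, 44] -> 111
  [43, -47, -1] -> [43, -1] -> [43] -> 43
  [-9, -7, 36] -> [36] -> [36] -> 36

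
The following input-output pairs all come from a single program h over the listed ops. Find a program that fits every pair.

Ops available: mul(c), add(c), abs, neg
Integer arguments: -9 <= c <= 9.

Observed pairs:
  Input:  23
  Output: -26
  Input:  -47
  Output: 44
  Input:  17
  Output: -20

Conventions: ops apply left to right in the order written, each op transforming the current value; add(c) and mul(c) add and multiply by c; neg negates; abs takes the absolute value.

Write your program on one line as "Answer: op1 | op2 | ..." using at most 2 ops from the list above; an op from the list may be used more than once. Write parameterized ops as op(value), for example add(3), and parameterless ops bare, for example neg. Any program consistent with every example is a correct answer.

neg | add(-3)

Check, running the answer program on each example:
  23 -> -23 -> -26
  -47 -> 47 -> 44
  17 -> -17 -> -20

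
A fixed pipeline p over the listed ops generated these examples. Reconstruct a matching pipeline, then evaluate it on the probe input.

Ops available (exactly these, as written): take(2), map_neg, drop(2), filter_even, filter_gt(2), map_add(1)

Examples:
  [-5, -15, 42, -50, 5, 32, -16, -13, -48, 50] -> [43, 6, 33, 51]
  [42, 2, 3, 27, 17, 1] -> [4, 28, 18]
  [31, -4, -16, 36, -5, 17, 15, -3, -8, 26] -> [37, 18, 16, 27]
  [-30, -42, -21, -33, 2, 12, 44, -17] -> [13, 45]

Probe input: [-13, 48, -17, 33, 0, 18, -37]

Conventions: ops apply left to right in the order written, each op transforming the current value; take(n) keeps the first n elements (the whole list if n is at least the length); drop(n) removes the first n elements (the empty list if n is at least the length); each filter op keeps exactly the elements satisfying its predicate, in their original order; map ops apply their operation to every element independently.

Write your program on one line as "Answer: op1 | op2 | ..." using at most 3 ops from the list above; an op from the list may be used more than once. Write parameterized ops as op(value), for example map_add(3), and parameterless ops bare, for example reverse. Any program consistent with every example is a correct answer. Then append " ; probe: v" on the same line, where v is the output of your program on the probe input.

drop(2) | filter_gt(2) | map_add(1) ; probe: [34, 19]

Check, running the answer program on each example:
  [-5, -15, 42, -50, 5, 32, -16, -13, -48, 50] -> [42, -50, 5, 32, -16, -13, -48, 50] -> [42, 5, 32, 50] -> [43, 6, 33, 51]
  [42, 2, 3, 27, 17, 1] -> [3, 27, 17, 1] -> [3, 27, 17] -> [4, 28, 18]
  [31, -4, -16, 36, -5, 17, 15, -3, -8, 26] -> [-16, 36, -5, 17, 15, -3, -8, 26] -> [36, 17, 15, 26] -> [37, 18, 16, 27]
  [-30, -42, -21, -33, 2, 12, 44, -17] -> [-21, -33, 2, 12, 44, -17] -> [12, 44] -> [13, 45]
  probe: [-13, 48, -17, 33, 0, 18, -37] -> [-17, 33, 0, 18, -37] -> [33, 18] -> [34, 19]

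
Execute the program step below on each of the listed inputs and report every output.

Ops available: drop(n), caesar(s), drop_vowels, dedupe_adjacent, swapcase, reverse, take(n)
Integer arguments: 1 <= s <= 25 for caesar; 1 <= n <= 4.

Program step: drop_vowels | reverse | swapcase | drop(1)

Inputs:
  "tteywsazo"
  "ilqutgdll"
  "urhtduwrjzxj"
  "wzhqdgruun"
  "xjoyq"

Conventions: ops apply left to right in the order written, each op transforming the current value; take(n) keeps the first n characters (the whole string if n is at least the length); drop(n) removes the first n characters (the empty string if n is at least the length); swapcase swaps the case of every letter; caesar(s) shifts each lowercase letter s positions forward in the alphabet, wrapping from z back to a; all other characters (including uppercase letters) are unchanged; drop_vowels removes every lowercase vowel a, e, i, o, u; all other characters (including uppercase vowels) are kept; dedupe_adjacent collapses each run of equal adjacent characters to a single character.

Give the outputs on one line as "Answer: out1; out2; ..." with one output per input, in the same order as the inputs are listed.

"SWYTT"; "LDGTQL"; "XZJRWDTHR"; "RGDQHZW"; "YJX"

Execution, op by op:
  "tteywsazo" -> "ttywsz" -> "zswytt" -> "ZSWYTT" -> "SWYTT"
  "ilqutgdll" -> "lqtgdll" -> "lldgtql" -> "LLDGTQL" -> "LDGTQL"
  "urhtduwrjzxj" -> "rhtdwrjzxj" -> "jxzjrwdthr" -> "JXZJRWDTHR" -> "XZJRWDTHR"
  "wzhqdgruun" -> "wzhqdgrn" -> "nrgdqhzw" -> "NRGDQHZW" -> "RGDQHZW"
  "xjoyq" -> "xjyq" -> "qyjx" -> "QYJX" -> "YJX"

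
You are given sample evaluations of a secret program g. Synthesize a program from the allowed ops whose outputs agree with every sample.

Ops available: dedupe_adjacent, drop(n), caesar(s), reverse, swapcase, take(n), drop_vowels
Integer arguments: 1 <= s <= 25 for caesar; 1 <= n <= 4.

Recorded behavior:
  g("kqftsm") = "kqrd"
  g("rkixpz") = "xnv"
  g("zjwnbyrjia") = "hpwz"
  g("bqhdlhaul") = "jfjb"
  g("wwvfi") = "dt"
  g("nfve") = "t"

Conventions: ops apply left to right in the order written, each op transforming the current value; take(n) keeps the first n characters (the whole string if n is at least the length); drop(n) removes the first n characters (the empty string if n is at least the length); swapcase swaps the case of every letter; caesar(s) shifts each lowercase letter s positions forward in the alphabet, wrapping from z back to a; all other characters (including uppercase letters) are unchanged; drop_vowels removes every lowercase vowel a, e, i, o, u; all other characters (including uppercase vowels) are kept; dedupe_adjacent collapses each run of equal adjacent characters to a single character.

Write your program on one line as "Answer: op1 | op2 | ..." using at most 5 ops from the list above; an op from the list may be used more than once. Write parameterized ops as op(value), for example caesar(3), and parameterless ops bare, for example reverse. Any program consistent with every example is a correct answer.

drop(2) | drop_vowels | caesar(24) | reverse | take(4)

Check, running the answer program on each example:
  "kqftsm" -> "ftsm" -> "ftsm" -> "drqk" -> "kqrd" -> "kqrd"
  "rkixpz" -> "ixpz" -> "xpz" -> "vnx" -> "xnv" -> "xnv"
  "zjwnbyrjia" -> "wnbyrjia" -> "wnbyrj" -> "ulzwph" -> "hpwzlu" -> "hpwz"
  "bqhdlhaul" -> "hdlhaul" -> "hdlhl" -> "fbjfj" -> "jfjbf" -> "jfjb"
  "wwvfi" -> "vfi" -> "vf" -> "td" -> "dt" -> "dt"
  "nfve" -> "ve" -> "v" -> "t" -> "t" -> "t"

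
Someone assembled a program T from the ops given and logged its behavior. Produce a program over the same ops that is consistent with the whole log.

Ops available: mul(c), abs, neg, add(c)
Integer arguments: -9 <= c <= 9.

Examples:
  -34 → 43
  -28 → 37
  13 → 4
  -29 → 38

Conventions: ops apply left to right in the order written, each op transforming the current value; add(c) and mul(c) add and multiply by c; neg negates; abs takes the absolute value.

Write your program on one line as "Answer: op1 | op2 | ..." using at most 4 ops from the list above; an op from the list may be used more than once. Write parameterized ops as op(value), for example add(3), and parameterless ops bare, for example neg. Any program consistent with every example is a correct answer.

add(-9) | neg | abs

Check, running the answer program on each example:
  -34 -> -43 -> 43 -> 43
  -28 -> -37 -> 37 -> 37
  13 -> 4 -> -4 -> 4
  -29 -> -38 -> 38 -> 38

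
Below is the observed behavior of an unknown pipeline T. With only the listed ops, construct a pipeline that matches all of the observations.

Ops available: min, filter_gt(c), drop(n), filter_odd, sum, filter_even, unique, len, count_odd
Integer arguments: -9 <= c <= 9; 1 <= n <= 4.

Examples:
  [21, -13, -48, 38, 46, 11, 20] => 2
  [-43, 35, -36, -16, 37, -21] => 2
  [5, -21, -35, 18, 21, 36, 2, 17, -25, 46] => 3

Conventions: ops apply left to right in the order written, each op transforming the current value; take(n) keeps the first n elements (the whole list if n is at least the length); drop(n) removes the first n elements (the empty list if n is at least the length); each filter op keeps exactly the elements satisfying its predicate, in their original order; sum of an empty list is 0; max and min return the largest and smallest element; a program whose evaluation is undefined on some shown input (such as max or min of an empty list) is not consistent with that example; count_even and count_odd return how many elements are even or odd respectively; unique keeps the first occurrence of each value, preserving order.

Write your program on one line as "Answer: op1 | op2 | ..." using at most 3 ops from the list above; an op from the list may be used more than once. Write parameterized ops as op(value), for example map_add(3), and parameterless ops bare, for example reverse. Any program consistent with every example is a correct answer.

filter_gt(-3) | filter_gt(4) | count_odd

Check, running the answer program on each example:
  [21, -13, -48, 38, 46, 11, 20] -> [21, 38, 46, 11, 20] -> [21, 38, 46, 11, 20] -> 2
  [-43, 35, -36, -16, 37, -21] -> [35, 37] -> [35, 37] -> 2
  [5, -21, -35, 18, 21, 36, 2, 17, -25, 46] -> [5, 18, 21, 36, 2, 17, 46] -> [5, 18, 21, 36, 17, 46] -> 3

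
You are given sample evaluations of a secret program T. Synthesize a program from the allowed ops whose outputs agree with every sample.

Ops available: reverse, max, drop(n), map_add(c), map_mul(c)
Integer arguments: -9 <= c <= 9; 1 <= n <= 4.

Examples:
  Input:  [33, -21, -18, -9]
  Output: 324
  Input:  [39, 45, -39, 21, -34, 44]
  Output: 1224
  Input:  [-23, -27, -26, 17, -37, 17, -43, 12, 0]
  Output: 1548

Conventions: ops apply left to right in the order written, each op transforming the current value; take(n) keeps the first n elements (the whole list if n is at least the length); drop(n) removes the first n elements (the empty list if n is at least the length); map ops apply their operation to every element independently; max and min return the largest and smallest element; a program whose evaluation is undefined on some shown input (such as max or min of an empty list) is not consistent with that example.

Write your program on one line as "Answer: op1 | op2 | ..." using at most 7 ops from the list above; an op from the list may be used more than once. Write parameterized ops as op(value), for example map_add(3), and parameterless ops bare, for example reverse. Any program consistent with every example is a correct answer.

drop(3) | map_mul(4) | reverse | map_mul(-9) | reverse | max

Check, running the answer program on each example:
  [33, -21, -18, -9] -> [-9] -> [-36] -> [-36] -> [324] -> [324] -> 324
  [39, 45, -39, 21, -34, 44] -> [21, -34, 44] -> [84, -136, 176] -> [176, -136, 84] -> [-1584, 1224, -756] -> [-756, 1224, -1584] -> 1224
  [-23, -27, -26, 17, -37, 17, -43, 12, 0] -> [17, -37, 17, -43, 12, 0] -> [68, -148, 68, -172, 48, 0] -> [0, 48, -172, 68, -148, 68] -> [0, -432, 1548, -612, 1332, -612] -> [-612, 1332, -612, 1548, -432, 0] -> 1548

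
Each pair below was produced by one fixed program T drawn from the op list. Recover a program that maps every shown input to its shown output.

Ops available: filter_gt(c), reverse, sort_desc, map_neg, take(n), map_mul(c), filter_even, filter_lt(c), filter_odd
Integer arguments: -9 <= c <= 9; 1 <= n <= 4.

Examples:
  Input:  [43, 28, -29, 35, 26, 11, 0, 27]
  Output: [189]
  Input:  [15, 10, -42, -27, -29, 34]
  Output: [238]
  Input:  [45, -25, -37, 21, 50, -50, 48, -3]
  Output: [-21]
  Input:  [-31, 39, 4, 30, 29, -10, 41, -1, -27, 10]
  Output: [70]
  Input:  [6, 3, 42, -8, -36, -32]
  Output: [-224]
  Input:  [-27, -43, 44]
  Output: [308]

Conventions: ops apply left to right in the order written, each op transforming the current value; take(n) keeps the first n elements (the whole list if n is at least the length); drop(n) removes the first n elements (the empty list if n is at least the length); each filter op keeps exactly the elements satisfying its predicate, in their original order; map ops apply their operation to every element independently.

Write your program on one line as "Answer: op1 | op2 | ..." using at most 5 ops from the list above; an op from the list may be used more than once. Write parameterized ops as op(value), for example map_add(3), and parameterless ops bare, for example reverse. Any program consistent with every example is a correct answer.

reverse | map_mul(7) | take(3) | take(1)

Check, running the answer program on each example:
  [43, 28, -29, 35, 26, 11, 0, 27] -> [27, 0, 11, 26, 35, -29, 28, 43] -> [189, 0, 77, 182, 245, -203, 196, 301] -> [189, 0, 77] -> [189]
  [15, 10, -42, -27, -29, 34] -> [34, -29, -27, -42, 10, 15] -> [238, -203, -189, -294, 70, 105] -> [238, -203, -189] -> [238]
  [45, -25, -37, 21, 50, -50, 48, -3] -> [-3, 48, -50, 50, 21, -37, -25, 45] -> [-21, 336, -350, 350, 147, -259, -175, 315] -> [-21, 336, -350] -> [-21]
  [-31, 39, 4, 30, 29, -10, 41, -1, -27, 10] -> [10, -27, -1, 41, -10, 29, 30, 4, 39, -31] -> [70, -189, -7, 287, -70, 203, 210, 28, 273, -217] -> [70, -189, -7] -> [70]
  [6, 3, 42, -8, -36, -32] -> [-32, -36, -8, 42, 3, 6] -> [-224, -252, -56, 294, 21, 42] -> [-224, -252, -56] -> [-224]
  [-27, -43, 44] -> [44, -43, -27] -> [308, -301, -189] -> [308, -301, -189] -> [308]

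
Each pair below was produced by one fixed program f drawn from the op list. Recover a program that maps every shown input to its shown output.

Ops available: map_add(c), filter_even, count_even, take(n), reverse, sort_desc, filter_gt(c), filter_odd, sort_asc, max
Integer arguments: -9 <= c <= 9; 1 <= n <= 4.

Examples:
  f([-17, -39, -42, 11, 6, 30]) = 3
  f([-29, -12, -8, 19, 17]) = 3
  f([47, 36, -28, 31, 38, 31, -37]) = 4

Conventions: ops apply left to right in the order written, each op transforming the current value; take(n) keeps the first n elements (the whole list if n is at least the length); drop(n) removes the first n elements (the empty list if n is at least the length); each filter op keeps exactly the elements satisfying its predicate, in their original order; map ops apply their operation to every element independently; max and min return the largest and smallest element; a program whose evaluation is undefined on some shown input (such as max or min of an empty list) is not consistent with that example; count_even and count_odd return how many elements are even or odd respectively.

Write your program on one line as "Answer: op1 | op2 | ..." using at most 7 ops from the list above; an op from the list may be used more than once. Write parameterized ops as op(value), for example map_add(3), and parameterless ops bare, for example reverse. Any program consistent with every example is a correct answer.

filter_odd | reverse | sort_desc | map_add(-1) | reverse | count_even

Check, running the answer program on each example:
  [-17, -39, -42, 11, 6, 30] -> [-17, -39, 11] -> [11, -39, -17] -> [11, -17, -39] -> [10, -18, -40] -> [-40, -18, 10] -> 3
  [-29, -12, -8, 19, 17] -> [-29, 19, 17] -> [17, 19, -29] -> [19, 17, -29] -> [18, 16, -30] -> [-30, 16, 18] -> 3
  [47, 36, -28, 31, 38, 31, -37] -> [47, 31, 31, -37] -> [-37, 31, 31, 47] -> [47, 31, 31, -37] -> [46, 30, 30, -38] -> [-38, 30, 30, 46] -> 4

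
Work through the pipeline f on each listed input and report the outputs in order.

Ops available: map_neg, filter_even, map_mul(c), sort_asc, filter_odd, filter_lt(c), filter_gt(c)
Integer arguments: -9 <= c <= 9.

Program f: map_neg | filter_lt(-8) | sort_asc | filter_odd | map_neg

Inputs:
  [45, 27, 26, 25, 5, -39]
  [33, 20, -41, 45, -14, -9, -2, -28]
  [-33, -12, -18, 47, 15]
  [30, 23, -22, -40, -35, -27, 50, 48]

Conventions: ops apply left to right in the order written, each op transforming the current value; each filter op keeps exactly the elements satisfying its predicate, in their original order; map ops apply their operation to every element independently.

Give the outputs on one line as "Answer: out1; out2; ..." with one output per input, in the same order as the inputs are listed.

Execution, op by op:
  [45, 27, 26, 25, 5, -39] -> [-45, -27, -26, -25, -5, 39] -> [-45, -27, -26, -25] -> [-45, -27, -26, -25] -> [-45, -27, -25] -> [45, 27, 25]
  [33, 20, -41, 45, -14, -9, -2, -28] -> [-33, -20, 41, -45, 14, 9, 2, 28] -> [-33, -20, -45] -> [-45, -33, -20] -> [-45, -33] -> [45, 33]
  [-33, -12, -18, 47, 15] -> [33, 12, 18, -47, -15] -> [-47, -15] -> [-47, -15] -> [-47, -15] -> [47, 15]
  [30, 23, -22, -40, -35, -27, 50, 48] -> [-30, -23, 22, 40, 35, 27, -50, -48] -> [-30, -23, -50, -48] -> [-50, -48, -30, -23] -> [-23] -> [23]

[45, 27, 25]; [45, 33]; [47, 15]; [23]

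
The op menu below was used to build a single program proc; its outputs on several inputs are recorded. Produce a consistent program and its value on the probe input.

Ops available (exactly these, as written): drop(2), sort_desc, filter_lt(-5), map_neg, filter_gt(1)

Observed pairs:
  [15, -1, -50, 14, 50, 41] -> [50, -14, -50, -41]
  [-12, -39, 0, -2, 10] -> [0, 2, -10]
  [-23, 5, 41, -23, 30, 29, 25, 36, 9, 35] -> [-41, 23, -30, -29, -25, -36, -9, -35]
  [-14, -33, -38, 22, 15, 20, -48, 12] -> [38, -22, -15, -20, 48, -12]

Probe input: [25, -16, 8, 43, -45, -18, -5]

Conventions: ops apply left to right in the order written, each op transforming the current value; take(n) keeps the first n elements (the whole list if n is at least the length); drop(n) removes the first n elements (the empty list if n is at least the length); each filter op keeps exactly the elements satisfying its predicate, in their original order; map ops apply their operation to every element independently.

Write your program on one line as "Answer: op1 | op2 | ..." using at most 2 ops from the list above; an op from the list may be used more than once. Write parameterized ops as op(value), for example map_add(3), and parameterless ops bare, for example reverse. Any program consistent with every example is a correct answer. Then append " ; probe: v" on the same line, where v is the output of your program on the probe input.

drop(2) | map_neg ; probe: [-8, -43, 45, 18, 5]

Check, running the answer program on each example:
  [15, -1, -50, 14, 50, 41] -> [-50, 14, 50, 41] -> [50, -14, -50, -41]
  [-12, -39, 0, -2, 10] -> [0, -2, 10] -> [0, 2, -10]
  [-23, 5, 41, -23, 30, 29, 25, 36, 9, 35] -> [41, -23, 30, 29, 25, 36, 9, 35] -> [-41, 23, -30, -29, -25, -36, -9, -35]
  [-14, -33, -38, 22, 15, 20, -48, 12] -> [-38, 22, 15, 20, -48, 12] -> [38, -22, -15, -20, 48, -12]
  probe: [25, -16, 8, 43, -45, -18, -5] -> [8, 43, -45, -18, -5] -> [-8, -43, 45, 18, 5]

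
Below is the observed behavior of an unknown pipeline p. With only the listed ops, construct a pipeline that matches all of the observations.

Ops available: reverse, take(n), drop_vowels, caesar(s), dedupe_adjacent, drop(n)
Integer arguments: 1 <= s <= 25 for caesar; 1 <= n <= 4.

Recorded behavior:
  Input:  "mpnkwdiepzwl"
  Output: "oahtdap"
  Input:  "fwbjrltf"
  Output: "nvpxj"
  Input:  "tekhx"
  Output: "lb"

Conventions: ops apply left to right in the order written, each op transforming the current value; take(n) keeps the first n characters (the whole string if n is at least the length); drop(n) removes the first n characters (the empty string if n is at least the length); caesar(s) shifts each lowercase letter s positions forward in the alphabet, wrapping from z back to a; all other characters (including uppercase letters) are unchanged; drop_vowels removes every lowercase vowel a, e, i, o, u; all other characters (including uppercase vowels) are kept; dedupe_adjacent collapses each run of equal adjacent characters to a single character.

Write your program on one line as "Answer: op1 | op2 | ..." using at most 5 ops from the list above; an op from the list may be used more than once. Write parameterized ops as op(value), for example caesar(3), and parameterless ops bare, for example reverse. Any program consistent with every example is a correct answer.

drop(3) | drop_vowels | caesar(19) | caesar(11)

Check, running the answer program on each example:
  "mpnkwdiepzwl" -> "kwdiepzwl" -> "kwdpzwl" -> "dpwispe" -> "oahtdap"
  "fwbjrltf" -> "jrltf" -> "jrltf" -> "ckemy" -> "nvpxj"
  "tekhx" -> "hx" -> "hx" -> "aq" -> "lb"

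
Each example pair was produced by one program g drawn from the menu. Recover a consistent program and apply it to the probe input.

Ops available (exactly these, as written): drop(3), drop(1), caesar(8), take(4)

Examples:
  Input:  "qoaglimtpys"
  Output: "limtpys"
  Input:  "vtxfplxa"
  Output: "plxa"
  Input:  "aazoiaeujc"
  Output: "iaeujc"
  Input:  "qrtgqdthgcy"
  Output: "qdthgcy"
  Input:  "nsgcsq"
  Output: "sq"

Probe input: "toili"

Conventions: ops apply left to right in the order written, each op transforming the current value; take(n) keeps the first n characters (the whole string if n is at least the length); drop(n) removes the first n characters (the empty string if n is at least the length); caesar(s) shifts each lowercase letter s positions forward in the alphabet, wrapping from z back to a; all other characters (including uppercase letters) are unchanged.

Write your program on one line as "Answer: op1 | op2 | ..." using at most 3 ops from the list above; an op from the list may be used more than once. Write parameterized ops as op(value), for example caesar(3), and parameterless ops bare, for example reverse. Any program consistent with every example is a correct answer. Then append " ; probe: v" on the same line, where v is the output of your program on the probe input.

drop(1) | drop(3) ; probe: "i"

Check, running the answer program on each example:
  "qoaglimtpys" -> "oaglimtpys" -> "limtpys"
  "vtxfplxa" -> "txfplxa" -> "plxa"
  "aazoiaeujc" -> "azoiaeujc" -> "iaeujc"
  "qrtgqdthgcy" -> "rtgqdthgcy" -> "qdthgcy"
  "nsgcsq" -> "sgcsq" -> "sq"
  probe: "toili" -> "oili" -> "i"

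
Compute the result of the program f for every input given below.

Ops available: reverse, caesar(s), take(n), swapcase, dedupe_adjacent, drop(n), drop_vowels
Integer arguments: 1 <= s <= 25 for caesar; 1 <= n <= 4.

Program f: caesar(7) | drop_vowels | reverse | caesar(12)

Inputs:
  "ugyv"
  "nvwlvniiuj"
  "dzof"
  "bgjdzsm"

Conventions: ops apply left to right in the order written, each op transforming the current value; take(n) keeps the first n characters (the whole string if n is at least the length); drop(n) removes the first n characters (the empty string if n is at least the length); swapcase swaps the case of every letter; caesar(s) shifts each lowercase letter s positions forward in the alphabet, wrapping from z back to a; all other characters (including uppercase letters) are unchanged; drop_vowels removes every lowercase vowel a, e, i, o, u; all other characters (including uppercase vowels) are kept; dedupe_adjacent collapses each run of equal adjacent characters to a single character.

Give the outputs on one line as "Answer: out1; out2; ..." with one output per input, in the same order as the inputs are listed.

Execution, op by op:
  "ugyv" -> "bnfc" -> "bnfc" -> "cfnb" -> "orzn"
  "nvwlvniiuj" -> "ucdscuppbq" -> "cdscppbq" -> "qbppcsdc" -> "cnbboepo"
  "dzof" -> "kgvm" -> "kgvm" -> "mvgk" -> "yhsw"
  "bgjdzsm" -> "inqkgzt" -> "nqkgzt" -> "tzgkqn" -> "flswcz"

"orzn"; "cnbboepo"; "yhsw"; "flswcz"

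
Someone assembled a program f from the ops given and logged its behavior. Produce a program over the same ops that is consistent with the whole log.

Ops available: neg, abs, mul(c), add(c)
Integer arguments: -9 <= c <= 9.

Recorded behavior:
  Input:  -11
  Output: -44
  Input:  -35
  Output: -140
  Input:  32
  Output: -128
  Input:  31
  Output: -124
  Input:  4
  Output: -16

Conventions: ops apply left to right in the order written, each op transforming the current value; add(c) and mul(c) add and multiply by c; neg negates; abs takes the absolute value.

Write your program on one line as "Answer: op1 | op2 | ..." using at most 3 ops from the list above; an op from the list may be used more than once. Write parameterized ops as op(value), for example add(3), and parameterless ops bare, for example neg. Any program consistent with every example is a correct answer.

mul(4) | abs | neg

Check, running the answer program on each example:
  -11 -> -44 -> 44 -> -44
  -35 -> -140 -> 140 -> -140
  32 -> 128 -> 128 -> -128
  31 -> 124 -> 124 -> -124
  4 -> 16 -> 16 -> -16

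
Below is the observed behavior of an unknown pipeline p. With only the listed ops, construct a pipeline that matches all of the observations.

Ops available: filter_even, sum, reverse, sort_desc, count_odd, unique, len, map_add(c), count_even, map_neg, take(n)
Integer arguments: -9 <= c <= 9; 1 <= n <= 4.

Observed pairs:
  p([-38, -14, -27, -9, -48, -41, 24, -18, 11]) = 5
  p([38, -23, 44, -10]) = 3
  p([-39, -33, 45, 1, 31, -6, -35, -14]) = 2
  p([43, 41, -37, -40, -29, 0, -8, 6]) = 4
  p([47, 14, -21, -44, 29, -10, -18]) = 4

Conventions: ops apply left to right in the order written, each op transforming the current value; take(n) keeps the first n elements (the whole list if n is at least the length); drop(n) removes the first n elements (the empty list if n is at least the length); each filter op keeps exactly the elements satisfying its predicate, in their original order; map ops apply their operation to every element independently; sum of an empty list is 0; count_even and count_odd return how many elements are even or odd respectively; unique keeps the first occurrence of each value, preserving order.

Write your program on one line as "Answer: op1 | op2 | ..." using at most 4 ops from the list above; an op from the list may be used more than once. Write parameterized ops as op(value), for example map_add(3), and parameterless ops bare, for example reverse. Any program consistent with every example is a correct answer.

sort_desc | filter_even | len

Check, running the answer program on each example:
  [-38, -14, -27, -9, -48, -41, 24, -18, 11] -> [24, 11, -9, -14, -18, -27, -38, -41, -48] -> [24, -14, -18, -38, -48] -> 5
  [38, -23, 44, -10] -> [44, 38, -10, -23] -> [44, 38, -10] -> 3
  [-39, -33, 45, 1, 31, -6, -35, -14] -> [45, 31, 1, -6, -14, -33, -35, -39] -> [-6, -14] -> 2
  [43, 41, -37, -40, -29, 0, -8, 6] -> [43, 41, 6, 0, -8, -29, -37, -40] -> [6, 0, -8, -40] -> 4
  [47, 14, -21, -44, 29, -10, -18] -> [47, 29, 14, -10, -18, -21, -44] -> [14, -10, -18, -44] -> 4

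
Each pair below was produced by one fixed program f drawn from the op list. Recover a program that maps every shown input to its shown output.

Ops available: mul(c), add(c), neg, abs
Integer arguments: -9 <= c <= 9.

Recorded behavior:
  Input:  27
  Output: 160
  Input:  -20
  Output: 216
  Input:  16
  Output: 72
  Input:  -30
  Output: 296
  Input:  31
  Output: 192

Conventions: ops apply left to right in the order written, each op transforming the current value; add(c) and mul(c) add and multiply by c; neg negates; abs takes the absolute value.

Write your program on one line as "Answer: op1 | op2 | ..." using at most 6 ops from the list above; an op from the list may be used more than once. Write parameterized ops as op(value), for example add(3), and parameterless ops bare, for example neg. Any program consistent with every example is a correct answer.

add(-8) | neg | mul(-4) | add(4) | mul(2) | abs

Check, running the answer program on each example:
  27 -> 19 -> -19 -> 76 -> 80 -> 160 -> 160
  -20 -> -28 -> 28 -> -112 -> -108 -> -216 -> 216
  16 -> 8 -> -8 -> 32 -> 36 -> 72 -> 72
  -30 -> -38 -> 38 -> -152 -> -148 -> -296 -> 296
  31 -> 23 -> -23 -> 92 -> 96 -> 192 -> 192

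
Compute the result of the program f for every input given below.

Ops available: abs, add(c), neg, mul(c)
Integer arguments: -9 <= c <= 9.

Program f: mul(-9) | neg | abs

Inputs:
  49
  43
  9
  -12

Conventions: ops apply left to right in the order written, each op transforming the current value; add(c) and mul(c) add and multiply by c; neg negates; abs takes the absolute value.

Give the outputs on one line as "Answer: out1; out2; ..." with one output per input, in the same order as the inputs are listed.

441; 387; 81; 108

Execution, op by op:
  49 -> -441 -> 441 -> 441
  43 -> -387 -> 387 -> 387
  9 -> -81 -> 81 -> 81
  -12 -> 108 -> -108 -> 108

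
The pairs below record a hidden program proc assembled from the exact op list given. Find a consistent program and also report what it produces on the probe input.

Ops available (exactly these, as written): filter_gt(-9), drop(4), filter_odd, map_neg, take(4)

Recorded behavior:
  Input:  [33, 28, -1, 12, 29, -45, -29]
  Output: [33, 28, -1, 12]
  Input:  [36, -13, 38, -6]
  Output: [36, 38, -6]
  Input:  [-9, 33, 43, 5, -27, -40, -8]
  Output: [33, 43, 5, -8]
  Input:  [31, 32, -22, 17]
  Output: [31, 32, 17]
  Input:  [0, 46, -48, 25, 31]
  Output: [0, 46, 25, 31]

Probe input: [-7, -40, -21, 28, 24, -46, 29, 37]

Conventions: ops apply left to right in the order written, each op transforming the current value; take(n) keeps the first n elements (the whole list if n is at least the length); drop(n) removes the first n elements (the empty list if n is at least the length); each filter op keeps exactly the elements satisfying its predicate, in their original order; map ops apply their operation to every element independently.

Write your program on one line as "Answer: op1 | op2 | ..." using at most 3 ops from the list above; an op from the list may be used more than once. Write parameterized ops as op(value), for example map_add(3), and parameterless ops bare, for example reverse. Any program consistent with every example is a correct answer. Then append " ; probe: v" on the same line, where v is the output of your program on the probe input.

filter_gt(-9) | take(4) ; probe: [-7, 28, 24, 29]

Check, running the answer program on each example:
  [33, 28, -1, 12, 29, -45, -29] -> [33, 28, -1, 12, 29] -> [33, 28, -1, 12]
  [36, -13, 38, -6] -> [36, 38, -6] -> [36, 38, -6]
  [-9, 33, 43, 5, -27, -40, -8] -> [33, 43, 5, -8] -> [33, 43, 5, -8]
  [31, 32, -22, 17] -> [31, 32, 17] -> [31, 32, 17]
  [0, 46, -48, 25, 31] -> [0, 46, 25, 31] -> [0, 46, 25, 31]
  probe: [-7, -40, -21, 28, 24, -46, 29, 37] -> [-7, 28, 24, 29, 37] -> [-7, 28, 24, 29]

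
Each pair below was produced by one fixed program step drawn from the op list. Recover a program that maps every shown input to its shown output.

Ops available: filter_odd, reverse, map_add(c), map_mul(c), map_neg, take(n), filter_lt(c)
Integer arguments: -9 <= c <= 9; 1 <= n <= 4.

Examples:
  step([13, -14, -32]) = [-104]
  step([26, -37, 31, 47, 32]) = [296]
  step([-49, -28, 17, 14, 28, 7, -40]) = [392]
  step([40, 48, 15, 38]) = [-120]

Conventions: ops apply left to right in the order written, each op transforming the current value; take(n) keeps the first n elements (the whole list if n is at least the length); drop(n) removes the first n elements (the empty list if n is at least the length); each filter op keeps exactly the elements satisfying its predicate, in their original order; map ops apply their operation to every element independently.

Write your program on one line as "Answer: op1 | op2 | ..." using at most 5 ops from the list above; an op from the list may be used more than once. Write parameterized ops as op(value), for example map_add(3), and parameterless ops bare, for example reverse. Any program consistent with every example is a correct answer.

filter_odd | take(1) | map_mul(8) | map_neg

Check, running the answer program on each example:
  [13, -14, -32] -> [13] -> [13] -> [104] -> [-104]
  [26, -37, 31, 47, 32] -> [-37, 31, 47] -> [-37] -> [-296] -> [296]
  [-49, -28, 17, 14, 28, 7, -40] -> [-49, 17, 7] -> [-49] -> [-392] -> [392]
  [40, 48, 15, 38] -> [15] -> [15] -> [120] -> [-120]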